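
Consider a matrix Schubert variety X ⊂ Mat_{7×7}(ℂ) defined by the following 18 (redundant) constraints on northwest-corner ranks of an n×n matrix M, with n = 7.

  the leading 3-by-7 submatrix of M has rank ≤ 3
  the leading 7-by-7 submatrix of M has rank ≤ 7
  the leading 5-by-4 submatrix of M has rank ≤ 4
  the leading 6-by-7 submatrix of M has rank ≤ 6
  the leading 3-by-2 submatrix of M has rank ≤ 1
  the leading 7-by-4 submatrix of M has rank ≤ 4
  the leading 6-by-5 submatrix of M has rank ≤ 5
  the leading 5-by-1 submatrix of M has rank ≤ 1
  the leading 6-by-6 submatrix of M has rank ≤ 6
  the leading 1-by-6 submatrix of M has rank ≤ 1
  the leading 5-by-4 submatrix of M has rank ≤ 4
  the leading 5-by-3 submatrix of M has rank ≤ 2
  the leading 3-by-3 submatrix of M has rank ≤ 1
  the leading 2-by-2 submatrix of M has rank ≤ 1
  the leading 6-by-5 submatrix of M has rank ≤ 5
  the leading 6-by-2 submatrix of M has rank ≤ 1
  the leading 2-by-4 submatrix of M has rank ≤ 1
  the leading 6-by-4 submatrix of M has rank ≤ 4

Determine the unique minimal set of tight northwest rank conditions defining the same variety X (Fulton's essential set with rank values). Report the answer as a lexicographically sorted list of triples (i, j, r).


The tightest implied rank at each (i,j), from the 18 conditions:

  i=1: 1, 1, 1, 1, 1, 1, 1
  i=2: 1, 1, 1, 1, 2, 2, 2
  i=3: 1, 1, 1, 2, 3, 3, 3
  i=4: 1, 1, 2, 3, 4, 4, 4
  i=5: 1, 1, 2, 3, 4, 5, 5
  i=6: 1, 1, 2, 3, 4, 5, 6
  i=7: 1, 2, 3, 4, 5, 6, 7

reading off 1-entries of Δ²R: w = (1, 5, 4, 3, 6, 7, 2).

ℓ(w)=8; the 3 essential cells (i,j,r):

[(2, 4, 1), (3, 3, 1), (6, 2, 1)]


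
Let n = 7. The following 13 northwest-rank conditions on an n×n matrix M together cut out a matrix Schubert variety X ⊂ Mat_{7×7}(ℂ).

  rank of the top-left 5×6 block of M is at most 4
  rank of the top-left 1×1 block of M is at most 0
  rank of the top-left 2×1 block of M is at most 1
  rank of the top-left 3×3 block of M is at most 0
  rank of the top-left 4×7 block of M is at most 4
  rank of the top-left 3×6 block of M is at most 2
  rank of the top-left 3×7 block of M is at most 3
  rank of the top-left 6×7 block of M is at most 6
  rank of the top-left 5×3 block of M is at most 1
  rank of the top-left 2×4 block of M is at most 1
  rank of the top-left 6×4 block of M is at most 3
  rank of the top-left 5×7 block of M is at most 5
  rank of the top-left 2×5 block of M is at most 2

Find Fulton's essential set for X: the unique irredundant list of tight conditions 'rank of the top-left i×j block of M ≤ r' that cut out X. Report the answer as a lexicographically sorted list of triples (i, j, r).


Rank table r_w(7×7) implied by the 13 constraints:

  i=1: 0 | 0 | 0 | 1 | 1 | 1 | 1
  i=2: 0 | 0 | 0 | 1 | 2 | 2 | 2
  i=3: 0 | 0 | 0 | 1 | 2 | 2 | 3
  i=4: 1 | 1 | 1 | 2 | 3 | 3 | 4
  i=5: 1 | 1 | 1 | 2 | 3 | 4 | 5
  i=6: 1 | 2 | 2 | 3 | 4 | 5 | 6
  i=7: 1 | 2 | 3 | 4 | 5 | 6 | 7

so w = (4, 5, 7, 1, 6, 2, 3).

ℓ(w)=12; the 3 essential cells (i,j,r):

[(3, 3, 0), (3, 6, 2), (5, 3, 1)]


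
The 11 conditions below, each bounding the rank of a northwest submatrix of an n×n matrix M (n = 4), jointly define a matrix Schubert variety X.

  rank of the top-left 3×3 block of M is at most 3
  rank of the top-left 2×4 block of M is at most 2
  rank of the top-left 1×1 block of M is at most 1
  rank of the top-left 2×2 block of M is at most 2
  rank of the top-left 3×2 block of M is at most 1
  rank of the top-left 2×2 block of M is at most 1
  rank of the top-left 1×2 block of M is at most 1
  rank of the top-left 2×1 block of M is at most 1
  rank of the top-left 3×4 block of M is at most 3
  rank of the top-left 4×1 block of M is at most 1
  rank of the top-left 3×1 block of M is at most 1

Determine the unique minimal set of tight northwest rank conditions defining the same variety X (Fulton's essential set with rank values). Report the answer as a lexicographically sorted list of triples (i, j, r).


The tightest implied rank at each (i,j), from the 11 conditions:

  row 1: 1 1 1 1
  row 2: 1 1 2 2
  row 3: 1 1 2 3
  row 4: 1 2 3 4

second differences of R give the permutation w = (1, 3, 4, 2).

ℓ(w)=2; the 1 essential cell (i,j,r):

[(3, 2, 1)]


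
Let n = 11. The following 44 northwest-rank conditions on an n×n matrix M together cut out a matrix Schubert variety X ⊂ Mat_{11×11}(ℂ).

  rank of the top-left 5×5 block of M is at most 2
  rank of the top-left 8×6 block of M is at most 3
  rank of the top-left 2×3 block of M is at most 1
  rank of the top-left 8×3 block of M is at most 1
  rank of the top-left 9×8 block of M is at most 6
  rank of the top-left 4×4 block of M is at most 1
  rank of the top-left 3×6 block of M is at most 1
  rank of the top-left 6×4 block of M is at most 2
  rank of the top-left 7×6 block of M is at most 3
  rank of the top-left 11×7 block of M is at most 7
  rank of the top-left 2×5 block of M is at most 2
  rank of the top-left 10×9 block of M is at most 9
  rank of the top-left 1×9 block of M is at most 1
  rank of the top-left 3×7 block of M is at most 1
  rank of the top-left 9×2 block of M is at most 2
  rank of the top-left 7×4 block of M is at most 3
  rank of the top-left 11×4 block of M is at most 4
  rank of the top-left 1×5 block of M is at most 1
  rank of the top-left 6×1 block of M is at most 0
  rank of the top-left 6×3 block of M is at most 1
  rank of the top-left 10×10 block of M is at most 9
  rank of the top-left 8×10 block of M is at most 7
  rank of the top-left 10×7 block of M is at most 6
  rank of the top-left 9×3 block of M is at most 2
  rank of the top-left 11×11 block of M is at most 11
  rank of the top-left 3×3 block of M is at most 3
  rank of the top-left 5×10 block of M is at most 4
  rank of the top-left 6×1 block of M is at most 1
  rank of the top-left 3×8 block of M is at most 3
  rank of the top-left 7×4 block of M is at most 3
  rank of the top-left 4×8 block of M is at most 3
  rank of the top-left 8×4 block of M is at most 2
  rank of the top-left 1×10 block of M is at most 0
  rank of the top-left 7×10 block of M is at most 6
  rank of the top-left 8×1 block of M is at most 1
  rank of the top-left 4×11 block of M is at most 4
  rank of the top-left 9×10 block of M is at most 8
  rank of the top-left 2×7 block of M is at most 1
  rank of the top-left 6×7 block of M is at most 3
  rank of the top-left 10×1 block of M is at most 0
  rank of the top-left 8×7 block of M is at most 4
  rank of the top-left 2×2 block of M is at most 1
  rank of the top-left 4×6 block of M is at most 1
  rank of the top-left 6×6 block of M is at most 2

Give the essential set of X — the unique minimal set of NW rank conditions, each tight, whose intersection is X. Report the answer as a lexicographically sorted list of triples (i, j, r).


Rank table r_w(11×11) implied by the 44 constraints:

  R[1]: 0 | 0 | 0 | 0 | 0 | 0 | 0 | 0 | 0 | 0 | 1
  R[2]: 0 | 1 | 1 | 1 | 1 | 1 | 1 | 1 | 1 | 1 | 2
  R[3]: 0 | 1 | 1 | 1 | 1 | 1 | 1 | 2 | 2 | 2 | 3
  R[4]: 0 | 1 | 1 | 1 | 1 | 1 | 2 | 3 | 3 | 3 | 4
  R[5]: 0 | 1 | 1 | 2 | 2 | 2 | 3 | 4 | 4 | 4 | 5
  R[6]: 0 | 1 | 1 | 2 | 2 | 2 | 3 | 4 | 5 | 5 | 6
  R[7]: 0 | 1 | 1 | 2 | 3 | 3 | 4 | 5 | 6 | 6 | 7
  R[8]: 0 | 1 | 1 | 2 | 3 | 3 | 4 | 5 | 6 | 7 | 8
  R[9]: 0 | 1 | 2 | 3 | 4 | 4 | 5 | 6 | 7 | 8 | 9
  R[10]: 0 | 1 | 2 | 3 | 4 | 5 | 6 | 7 | 8 | 9 | 10
  R[11]: 1 | 2 | 3 | 4 | 5 | 6 | 7 | 8 | 9 | 10 | 11

the unique w with this rank table is (11, 2, 8, 7, 4, 9, 5, 10, 3, 6, 1).

|D(w)|=35, |Ess(w)|=7:

[(1, 10, 0), (3, 7, 1), (4, 6, 1), (6, 6, 2), (8, 3, 1), (8, 6, 3), (10, 1, 0)]


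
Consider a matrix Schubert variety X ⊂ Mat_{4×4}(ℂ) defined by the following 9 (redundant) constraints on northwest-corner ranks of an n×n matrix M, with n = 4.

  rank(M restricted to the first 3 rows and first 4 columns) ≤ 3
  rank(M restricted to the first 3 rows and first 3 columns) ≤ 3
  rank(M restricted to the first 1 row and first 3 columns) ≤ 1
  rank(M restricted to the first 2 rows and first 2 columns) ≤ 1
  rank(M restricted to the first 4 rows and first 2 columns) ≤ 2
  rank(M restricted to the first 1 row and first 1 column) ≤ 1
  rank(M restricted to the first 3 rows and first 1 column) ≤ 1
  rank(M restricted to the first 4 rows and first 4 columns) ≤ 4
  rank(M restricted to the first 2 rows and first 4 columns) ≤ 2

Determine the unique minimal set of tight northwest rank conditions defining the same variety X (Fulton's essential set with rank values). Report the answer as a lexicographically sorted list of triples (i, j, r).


Propagating the 9 rank bounds to every northwest block:

  R[1]: 1 | 1 | 1 | 1
  R[2]: 1 | 1 | 2 | 2
  R[3]: 1 | 2 | 3 | 3
  R[4]: 1 | 2 | 3 | 4

second differences of R give the permutation w = (1, 3, 2, 4).

D(w) has 1 cell with 1 SE-corner; essential set:

[(2, 2, 1)]


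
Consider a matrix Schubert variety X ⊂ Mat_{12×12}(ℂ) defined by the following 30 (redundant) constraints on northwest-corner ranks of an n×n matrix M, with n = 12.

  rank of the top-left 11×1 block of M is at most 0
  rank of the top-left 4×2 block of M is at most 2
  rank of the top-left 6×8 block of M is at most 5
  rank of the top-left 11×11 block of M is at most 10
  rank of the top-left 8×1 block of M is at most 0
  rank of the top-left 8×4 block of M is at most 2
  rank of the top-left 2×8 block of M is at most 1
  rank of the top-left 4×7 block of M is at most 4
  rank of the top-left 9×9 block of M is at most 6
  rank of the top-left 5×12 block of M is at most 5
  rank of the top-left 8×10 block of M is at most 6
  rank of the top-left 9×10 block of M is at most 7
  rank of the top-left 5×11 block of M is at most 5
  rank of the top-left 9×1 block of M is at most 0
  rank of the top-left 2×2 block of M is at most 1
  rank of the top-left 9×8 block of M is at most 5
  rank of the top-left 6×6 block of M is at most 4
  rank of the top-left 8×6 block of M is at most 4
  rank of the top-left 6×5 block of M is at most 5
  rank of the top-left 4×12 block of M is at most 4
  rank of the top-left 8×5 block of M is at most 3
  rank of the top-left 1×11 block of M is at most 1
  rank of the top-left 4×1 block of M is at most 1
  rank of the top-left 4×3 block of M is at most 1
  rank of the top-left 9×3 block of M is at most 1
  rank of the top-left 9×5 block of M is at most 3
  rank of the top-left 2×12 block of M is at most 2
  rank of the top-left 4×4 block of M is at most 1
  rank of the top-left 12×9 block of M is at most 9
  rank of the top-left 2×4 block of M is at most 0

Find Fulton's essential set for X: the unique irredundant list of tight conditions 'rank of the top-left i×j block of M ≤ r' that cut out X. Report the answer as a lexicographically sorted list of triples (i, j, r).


Recovering R(i,j) via the rank-extension bound from the 30 conditions:

  row 1: 0  0  0  0  1  1  1  1  1  1  1  1
  row 2: 0  0  0  0  1  1  1  1  2  2  2  2
  row 3: 0  1  1  1  2  2  2  2  3  3  3  3
  row 4: 0  1  1  1  2  3  3  3  4  4  4  4
  row 5: 0  1  1  2  3  4  4  4  5  5  5  5
  row 6: 0  1  1  2  3  4  5  5  6  6  6  6
  row 7: 0  1  1  2  3  4  5  5  6  6  7  7
  row 8: 0  1  1  2  3  4  5  5  6  6  7  8
  row 9: 0  1  1  2  3  4  5  5  6  7  8  9
  row 10: 0  1  2  3  4  5  6  6  7  8  9  10
  row 11: 0  1  2  3  4  5  6  7  8  9  10  11
  row 12: 1  2  3  4  5  6  7  8  9  10  11  12

reading off 1-entries of Δ²R: w = (5, 9, 2, 6, 4, 7, 11, 12, 10, 3, 8, 1).

7 SE-corners of the 32-cell Rothe diagram give Ess(w):

[(2, 4, 0), (2, 8, 1), (4, 4, 1), (8, 10, 6), (9, 3, 1), (9, 8, 5), (11, 1, 0)]


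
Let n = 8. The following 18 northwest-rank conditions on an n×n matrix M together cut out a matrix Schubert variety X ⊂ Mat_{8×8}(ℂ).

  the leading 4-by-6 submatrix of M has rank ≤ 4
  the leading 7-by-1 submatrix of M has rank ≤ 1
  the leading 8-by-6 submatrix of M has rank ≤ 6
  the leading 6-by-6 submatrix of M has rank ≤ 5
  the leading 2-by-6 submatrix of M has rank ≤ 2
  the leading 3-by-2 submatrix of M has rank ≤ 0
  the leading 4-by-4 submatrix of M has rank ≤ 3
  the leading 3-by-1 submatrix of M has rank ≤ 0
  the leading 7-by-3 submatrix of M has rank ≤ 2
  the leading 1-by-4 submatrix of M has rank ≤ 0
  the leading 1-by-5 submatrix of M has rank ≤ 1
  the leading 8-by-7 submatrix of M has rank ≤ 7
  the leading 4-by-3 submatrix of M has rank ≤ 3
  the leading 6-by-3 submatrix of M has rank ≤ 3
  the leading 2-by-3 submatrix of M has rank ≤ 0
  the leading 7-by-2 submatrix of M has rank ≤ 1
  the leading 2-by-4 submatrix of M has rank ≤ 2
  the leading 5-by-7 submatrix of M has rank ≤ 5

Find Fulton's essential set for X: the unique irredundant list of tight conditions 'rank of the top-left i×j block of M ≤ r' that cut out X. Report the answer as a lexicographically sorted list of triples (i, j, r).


Recovering R(i,j) via the rank-extension bound from the 18 conditions:

  0 0 0 0 1 1 1 1
  0 0 0 1 2 2 2 2
  0 0 1 2 3 3 3 3
  1 1 2 3 4 4 4 4
  1 1 2 3 4 5 5 5
  1 1 2 3 4 5 6 6
  1 1 2 3 4 5 6 7
  1 2 3 4 5 6 7 8

giving w = (5, 4, 3, 1, 6, 7, 8, 2) via Δ²R.

Fulton essential set (4 of the 12 Rothe cells):

[(1, 4, 0), (2, 3, 0), (3, 2, 0), (7, 2, 1)]


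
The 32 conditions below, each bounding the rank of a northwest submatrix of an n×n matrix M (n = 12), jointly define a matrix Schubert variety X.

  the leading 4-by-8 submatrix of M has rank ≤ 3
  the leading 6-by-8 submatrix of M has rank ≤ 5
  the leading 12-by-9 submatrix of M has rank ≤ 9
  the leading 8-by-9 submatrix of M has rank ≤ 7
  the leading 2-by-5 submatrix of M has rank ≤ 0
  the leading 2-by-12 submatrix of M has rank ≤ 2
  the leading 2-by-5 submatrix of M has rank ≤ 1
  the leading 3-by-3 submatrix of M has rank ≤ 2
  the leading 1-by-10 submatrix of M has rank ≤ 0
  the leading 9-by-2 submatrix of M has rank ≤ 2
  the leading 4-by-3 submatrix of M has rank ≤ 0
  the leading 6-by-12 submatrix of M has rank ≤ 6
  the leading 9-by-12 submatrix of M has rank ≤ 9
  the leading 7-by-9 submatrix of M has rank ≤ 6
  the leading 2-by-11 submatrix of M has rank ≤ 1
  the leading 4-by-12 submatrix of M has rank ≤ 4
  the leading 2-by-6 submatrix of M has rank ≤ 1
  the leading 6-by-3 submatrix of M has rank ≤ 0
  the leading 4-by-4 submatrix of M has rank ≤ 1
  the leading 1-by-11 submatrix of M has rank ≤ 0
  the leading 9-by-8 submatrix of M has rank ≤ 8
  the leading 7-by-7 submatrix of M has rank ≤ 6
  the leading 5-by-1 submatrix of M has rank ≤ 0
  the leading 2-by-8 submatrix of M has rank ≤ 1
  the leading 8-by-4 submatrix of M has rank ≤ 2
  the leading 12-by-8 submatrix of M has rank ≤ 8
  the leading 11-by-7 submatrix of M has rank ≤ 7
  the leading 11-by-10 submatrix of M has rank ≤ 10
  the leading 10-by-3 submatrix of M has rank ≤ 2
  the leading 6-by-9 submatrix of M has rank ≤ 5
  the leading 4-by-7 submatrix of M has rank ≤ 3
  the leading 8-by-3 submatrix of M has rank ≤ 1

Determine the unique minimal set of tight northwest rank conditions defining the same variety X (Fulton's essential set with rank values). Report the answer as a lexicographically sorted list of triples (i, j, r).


Rank table r_w(12×12) implied by the 32 constraints:

  row 1: 0 | 0 | 0 | 0 | 0 | 0 | 0 | 0 | 0 | 0 | 0 | 1
  row 2: 0 | 0 | 0 | 0 | 0 | 1 | 1 | 1 | 1 | 1 | 1 | 2
  row 3: 0 | 0 | 0 | 1 | 1 | 2 | 2 | 2 | 2 | 2 | 2 | 3
  row 4: 0 | 0 | 0 | 1 | 2 | 3 | 3 | 3 | 3 | 3 | 3 | 4
  row 5: 0 | 0 | 0 | 1 | 2 | 3 | 4 | 4 | 4 | 4 | 4 | 5
  row 6: 0 | 0 | 0 | 1 | 2 | 3 | 4 | 5 | 5 | 5 | 5 | 6
  row 7: 1 | 1 | 1 | 2 | 3 | 4 | 5 | 6 | 6 | 6 | 6 | 7
  row 8: 1 | 1 | 1 | 2 | 3 | 4 | 5 | 6 | 7 | 7 | 7 | 8
  row 9: 1 | 2 | 2 | 3 | 4 | 5 | 6 | 7 | 8 | 8 | 8 | 9
  row 10: 1 | 2 | 2 | 3 | 4 | 5 | 6 | 7 | 8 | 9 | 9 | 10
  row 11: 1 | 2 | 3 | 4 | 5 | 6 | 7 | 8 | 9 | 10 | 10 | 11
  row 12: 1 | 2 | 3 | 4 | 5 | 6 | 7 | 8 | 9 | 10 | 11 | 12

so w = (12, 6, 4, 5, 7, 8, 1, 9, 2, 10, 3, 11).

|D(w)|=31, |Ess(w)|=5:

[(1, 11, 0), (2, 5, 0), (6, 3, 0), (8, 3, 1), (10, 3, 2)]


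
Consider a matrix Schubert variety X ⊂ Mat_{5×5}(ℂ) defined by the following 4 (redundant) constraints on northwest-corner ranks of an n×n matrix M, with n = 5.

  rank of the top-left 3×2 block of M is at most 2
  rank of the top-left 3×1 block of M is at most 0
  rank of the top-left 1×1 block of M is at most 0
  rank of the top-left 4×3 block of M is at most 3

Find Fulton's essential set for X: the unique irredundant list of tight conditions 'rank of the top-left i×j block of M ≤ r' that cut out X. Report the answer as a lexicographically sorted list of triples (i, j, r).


Rank table r_w(5×5) implied by the 4 constraints:

  R[1]: 0  1  1  1  1
  R[2]: 0  1  2  2  2
  R[3]: 0  1  2  3  3
  R[4]: 1  2  3  4  4
  R[5]: 1  2  3  4  5

reading off 1-entries of Δ²R: w = (2, 3, 4, 1, 5).

|D(w)|=3, |Ess(w)|=1:

[(3, 1, 0)]


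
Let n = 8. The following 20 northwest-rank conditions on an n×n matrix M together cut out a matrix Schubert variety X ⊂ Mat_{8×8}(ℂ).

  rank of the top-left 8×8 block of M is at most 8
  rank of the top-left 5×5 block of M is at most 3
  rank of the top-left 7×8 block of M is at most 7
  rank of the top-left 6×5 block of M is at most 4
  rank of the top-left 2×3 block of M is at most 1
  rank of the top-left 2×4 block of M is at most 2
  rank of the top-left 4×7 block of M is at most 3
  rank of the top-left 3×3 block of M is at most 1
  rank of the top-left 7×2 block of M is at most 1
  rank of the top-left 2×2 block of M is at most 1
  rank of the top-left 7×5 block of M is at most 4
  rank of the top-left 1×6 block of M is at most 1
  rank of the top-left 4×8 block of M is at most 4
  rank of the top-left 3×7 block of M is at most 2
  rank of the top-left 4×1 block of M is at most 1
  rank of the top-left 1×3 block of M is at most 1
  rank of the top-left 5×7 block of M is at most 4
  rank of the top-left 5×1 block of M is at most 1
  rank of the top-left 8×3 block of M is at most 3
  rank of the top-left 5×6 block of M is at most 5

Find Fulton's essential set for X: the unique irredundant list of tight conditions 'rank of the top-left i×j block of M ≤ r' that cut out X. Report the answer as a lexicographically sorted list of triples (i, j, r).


Propagating the 20 rank bounds to every northwest block:

  R[1]: 1  1  1  1  1  1  1  1
  R[2]: 1  1  1  2  2  2  2  2
  R[3]: 1  1  1  2  2  2  2  3
  R[4]: 1  1  2  3  3  3  3  4
  R[5]: 1  1  2  3  3  4  4  5
  R[6]: 1  1  2  3  4  5  5  6
  R[7]: 1  1  2  3  4  5  6  7
  R[8]: 1  2  3  4  5  6  7  8

the unique w with this rank table is (1, 4, 8, 3, 6, 5, 7, 2).

ℓ(w)=12; the 4 essential cells (i,j,r):

[(3, 3, 1), (3, 7, 2), (5, 5, 3), (7, 2, 1)]


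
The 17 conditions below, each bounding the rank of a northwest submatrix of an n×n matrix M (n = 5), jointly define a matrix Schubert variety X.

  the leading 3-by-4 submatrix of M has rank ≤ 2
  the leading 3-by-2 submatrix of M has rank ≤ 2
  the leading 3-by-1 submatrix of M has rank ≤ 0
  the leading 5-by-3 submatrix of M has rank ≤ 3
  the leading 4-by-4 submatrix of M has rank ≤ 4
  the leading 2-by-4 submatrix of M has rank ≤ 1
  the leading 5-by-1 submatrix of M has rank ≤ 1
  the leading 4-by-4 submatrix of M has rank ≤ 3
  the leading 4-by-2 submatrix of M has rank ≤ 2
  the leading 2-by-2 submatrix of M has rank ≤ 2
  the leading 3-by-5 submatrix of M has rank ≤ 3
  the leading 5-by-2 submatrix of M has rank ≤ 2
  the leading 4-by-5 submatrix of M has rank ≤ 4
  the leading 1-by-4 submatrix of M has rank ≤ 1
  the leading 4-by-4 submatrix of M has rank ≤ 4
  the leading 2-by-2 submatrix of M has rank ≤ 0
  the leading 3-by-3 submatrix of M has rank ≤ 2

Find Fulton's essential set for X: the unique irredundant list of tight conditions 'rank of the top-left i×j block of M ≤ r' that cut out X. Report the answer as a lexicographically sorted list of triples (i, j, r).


Rank table r_w(5×5) implied by the 17 constraints:

  R[1]: 0 | 0 | 1 | 1 | 1
  R[2]: 0 | 0 | 1 | 1 | 2
  R[3]: 0 | 1 | 2 | 2 | 3
  R[4]: 1 | 2 | 3 | 3 | 4
  R[5]: 1 | 2 | 3 | 4 | 5

giving w = (3, 5, 2, 1, 4) via Δ²R.

Rothe diagram D(w) (6 cells), 3 SE-corners (essential conditions):

[(2, 2, 0), (2, 4, 1), (3, 1, 0)]


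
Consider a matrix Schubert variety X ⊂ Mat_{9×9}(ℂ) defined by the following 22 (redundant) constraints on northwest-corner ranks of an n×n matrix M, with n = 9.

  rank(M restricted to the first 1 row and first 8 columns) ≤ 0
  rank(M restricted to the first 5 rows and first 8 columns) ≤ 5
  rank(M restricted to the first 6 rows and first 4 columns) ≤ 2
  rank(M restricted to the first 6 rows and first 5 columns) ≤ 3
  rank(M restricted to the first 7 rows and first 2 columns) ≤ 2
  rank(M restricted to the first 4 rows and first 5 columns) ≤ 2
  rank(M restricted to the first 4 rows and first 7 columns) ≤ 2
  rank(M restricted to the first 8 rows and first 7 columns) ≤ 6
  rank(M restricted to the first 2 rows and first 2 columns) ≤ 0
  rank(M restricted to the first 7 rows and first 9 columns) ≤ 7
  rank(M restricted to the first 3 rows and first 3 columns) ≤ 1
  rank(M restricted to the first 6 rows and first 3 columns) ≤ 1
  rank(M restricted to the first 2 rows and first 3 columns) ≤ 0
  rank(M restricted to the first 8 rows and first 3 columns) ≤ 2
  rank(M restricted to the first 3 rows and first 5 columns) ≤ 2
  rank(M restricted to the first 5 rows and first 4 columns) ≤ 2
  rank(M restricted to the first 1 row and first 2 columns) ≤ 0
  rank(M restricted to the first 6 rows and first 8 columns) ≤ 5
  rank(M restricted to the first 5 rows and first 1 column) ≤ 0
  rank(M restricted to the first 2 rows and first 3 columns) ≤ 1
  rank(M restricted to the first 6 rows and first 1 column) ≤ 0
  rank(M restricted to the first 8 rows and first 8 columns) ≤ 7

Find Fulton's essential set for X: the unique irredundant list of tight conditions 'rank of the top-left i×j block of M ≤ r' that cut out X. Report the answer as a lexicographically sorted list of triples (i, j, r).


The tightest implied rank at each (i,j), from the 22 conditions:

  row 1: 0 | 0 | 0 | 0 | 0 | 0 | 0 | 0 | 1
  row 2: 0 | 0 | 0 | 1 | 1 | 1 | 1 | 1 | 2
  row 3: 0 | 1 | 1 | 2 | 2 | 2 | 2 | 2 | 3
  row 4: 0 | 1 | 1 | 2 | 2 | 2 | 2 | 3 | 4
  row 5: 0 | 1 | 1 | 2 | 3 | 3 | 3 | 4 | 5
  row 6: 0 | 1 | 1 | 2 | 3 | 4 | 4 | 5 | 6
  row 7: 1 | 2 | 2 | 3 | 4 | 5 | 5 | 6 | 7
  row 8: 1 | 2 | 2 | 3 | 4 | 5 | 6 | 7 | 8
  row 9: 1 | 2 | 3 | 4 | 5 | 6 | 7 | 8 | 9

reading off 1-entries of Δ²R: w = (9, 4, 2, 8, 5, 6, 1, 7, 3).

|D(w)|=22, |Ess(w)|=6:

[(1, 8, 0), (2, 3, 0), (4, 7, 2), (6, 1, 0), (6, 3, 1), (8, 3, 2)]


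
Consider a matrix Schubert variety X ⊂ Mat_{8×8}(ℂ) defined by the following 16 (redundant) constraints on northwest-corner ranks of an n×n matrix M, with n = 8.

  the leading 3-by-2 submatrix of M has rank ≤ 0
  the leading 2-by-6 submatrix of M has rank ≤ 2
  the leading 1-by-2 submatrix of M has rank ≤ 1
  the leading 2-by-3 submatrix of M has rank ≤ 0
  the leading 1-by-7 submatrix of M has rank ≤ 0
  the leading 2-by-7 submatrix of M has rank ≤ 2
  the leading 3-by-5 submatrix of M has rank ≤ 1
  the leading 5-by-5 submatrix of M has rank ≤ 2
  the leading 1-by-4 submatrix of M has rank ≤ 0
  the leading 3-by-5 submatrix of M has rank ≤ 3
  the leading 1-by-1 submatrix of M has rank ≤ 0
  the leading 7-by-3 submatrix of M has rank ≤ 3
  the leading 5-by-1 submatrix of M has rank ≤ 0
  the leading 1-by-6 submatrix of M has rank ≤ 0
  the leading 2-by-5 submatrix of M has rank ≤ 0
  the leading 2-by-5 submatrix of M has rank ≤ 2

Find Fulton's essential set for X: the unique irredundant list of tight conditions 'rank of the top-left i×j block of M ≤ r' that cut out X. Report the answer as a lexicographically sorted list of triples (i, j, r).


Reconstructing r_w from the 16 given conditions:

  row 1: 0  0  0  0  0  0  0  1
  row 2: 0  0  0  0  0  1  1  2
  row 3: 0  0  1  1  1  2  2  3
  row 4: 0  1  2  2  2  3  3  4
  row 5: 0  1  2  2  2  3  4  5
  row 6: 1  2  3  3  3  4  5  6
  row 7: 1  2  3  4  4  5  6  7
  row 8: 1  2  3  4  5  6  7  8

second differences of R give the permutation w = (8, 6, 3, 2, 7, 1, 4, 5).

D(w) has 18 cells with 5 SE-corners; essential set:

[(1, 7, 0), (2, 5, 0), (3, 2, 0), (5, 1, 0), (5, 5, 2)]


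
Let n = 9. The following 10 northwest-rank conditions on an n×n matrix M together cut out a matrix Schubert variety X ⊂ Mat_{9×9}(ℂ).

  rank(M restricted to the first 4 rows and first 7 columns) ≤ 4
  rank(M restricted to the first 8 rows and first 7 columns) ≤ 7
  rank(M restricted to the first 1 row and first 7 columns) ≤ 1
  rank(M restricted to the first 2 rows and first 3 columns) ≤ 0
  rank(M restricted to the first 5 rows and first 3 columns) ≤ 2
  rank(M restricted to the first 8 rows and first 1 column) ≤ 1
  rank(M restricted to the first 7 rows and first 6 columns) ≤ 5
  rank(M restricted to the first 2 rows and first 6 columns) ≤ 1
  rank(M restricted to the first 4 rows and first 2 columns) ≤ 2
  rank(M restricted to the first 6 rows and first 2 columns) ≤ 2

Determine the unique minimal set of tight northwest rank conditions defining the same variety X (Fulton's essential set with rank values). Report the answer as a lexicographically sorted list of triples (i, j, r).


Reconstructing r_w from the 10 given conditions:

  0, 0, 0, 1, 1, 1, 1, 1, 1
  0, 0, 0, 1, 1, 1, 2, 2, 2
  1, 1, 1, 2, 2, 2, 3, 3, 3
  1, 2, 2, 3, 3, 3, 4, 4, 4
  1, 2, 2, 3, 4, 4, 5, 5, 5
  1, 2, 3, 4, 5, 5, 6, 6, 6
  1, 2, 3, 4, 5, 5, 6, 7, 7
  1, 2, 3, 4, 5, 6, 7, 8, 8
  1, 2, 3, 4, 5, 6, 7, 8, 9

hence w(1..9) = (4, 7, 1, 2, 5, 3, 8, 6, 9).

Fulton essential set (4 of the 10 Rothe cells):

[(2, 3, 0), (2, 6, 1), (5, 3, 2), (7, 6, 5)]


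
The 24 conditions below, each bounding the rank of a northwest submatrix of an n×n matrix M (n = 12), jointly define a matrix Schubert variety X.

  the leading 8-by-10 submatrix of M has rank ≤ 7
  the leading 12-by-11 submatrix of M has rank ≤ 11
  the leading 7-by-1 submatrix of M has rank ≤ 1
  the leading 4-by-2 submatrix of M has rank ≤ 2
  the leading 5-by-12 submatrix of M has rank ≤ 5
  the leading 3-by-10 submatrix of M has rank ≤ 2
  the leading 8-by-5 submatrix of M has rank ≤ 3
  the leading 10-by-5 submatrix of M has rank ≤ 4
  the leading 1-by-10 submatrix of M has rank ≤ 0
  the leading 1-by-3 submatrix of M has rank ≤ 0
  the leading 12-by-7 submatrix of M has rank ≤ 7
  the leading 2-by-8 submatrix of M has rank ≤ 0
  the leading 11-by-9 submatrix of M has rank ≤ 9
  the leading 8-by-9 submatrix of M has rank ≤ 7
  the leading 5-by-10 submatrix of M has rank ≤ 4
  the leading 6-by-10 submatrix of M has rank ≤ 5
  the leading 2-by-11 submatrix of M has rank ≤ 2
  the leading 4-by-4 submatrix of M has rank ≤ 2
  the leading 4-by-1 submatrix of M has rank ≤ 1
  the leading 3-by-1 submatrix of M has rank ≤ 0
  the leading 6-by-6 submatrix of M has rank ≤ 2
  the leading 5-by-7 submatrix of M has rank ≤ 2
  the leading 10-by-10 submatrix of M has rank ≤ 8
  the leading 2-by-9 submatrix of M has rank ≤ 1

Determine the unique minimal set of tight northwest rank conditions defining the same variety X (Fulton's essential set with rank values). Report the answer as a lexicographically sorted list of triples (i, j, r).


Computing R[i][j] = min implied NW-rank bound (n=12, 24 conditions):

  row 1: 0, 0, 0, 0, 0, 0, 0, 0, 0, 0, 1, 1
  row 2: 0, 0, 0, 0, 0, 0, 0, 0, 1, 1, 2, 2
  row 3: 0, 1, 1, 1, 1, 1, 1, 1, 2, 2, 3, 3
  row 4: 1, 2, 2, 2, 2, 2, 2, 2, 3, 3, 4, 4
  row 5: 1, 2, 2, 2, 2, 2, 2, 3, 4, 4, 5, 5
  row 6: 1, 2, 2, 2, 2, 2, 3, 4, 5, 5, 6, 6
  row 7: 1, 2, 3, 3, 3, 3, 4, 5, 6, 6, 7, 7
  row 8: 1, 2, 3, 3, 3, 4, 5, 6, 7, 7, 8, 8
  row 9: 1, 2, 3, 4, 4, 5, 6, 7, 8, 8, 9, 9
  row 10: 1, 2, 3, 4, 4, 5, 6, 7, 8, 8, 9, 10
  row 11: 1, 2, 3, 4, 5, 6, 7, 8, 9, 9, 10, 11
  row 12: 1, 2, 3, 4, 5, 6, 7, 8, 9, 10, 11, 12

second differences of R give the permutation w = (11, 9, 2, 1, 8, 7, 3, 6, 4, 12, 5, 10).

D(w) has 32 cells with 8 SE-corners; essential set:

[(1, 10, 0), (2, 8, 0), (3, 1, 0), (5, 7, 2), (6, 6, 2), (8, 5, 3), (10, 5, 4), (10, 10, 8)]


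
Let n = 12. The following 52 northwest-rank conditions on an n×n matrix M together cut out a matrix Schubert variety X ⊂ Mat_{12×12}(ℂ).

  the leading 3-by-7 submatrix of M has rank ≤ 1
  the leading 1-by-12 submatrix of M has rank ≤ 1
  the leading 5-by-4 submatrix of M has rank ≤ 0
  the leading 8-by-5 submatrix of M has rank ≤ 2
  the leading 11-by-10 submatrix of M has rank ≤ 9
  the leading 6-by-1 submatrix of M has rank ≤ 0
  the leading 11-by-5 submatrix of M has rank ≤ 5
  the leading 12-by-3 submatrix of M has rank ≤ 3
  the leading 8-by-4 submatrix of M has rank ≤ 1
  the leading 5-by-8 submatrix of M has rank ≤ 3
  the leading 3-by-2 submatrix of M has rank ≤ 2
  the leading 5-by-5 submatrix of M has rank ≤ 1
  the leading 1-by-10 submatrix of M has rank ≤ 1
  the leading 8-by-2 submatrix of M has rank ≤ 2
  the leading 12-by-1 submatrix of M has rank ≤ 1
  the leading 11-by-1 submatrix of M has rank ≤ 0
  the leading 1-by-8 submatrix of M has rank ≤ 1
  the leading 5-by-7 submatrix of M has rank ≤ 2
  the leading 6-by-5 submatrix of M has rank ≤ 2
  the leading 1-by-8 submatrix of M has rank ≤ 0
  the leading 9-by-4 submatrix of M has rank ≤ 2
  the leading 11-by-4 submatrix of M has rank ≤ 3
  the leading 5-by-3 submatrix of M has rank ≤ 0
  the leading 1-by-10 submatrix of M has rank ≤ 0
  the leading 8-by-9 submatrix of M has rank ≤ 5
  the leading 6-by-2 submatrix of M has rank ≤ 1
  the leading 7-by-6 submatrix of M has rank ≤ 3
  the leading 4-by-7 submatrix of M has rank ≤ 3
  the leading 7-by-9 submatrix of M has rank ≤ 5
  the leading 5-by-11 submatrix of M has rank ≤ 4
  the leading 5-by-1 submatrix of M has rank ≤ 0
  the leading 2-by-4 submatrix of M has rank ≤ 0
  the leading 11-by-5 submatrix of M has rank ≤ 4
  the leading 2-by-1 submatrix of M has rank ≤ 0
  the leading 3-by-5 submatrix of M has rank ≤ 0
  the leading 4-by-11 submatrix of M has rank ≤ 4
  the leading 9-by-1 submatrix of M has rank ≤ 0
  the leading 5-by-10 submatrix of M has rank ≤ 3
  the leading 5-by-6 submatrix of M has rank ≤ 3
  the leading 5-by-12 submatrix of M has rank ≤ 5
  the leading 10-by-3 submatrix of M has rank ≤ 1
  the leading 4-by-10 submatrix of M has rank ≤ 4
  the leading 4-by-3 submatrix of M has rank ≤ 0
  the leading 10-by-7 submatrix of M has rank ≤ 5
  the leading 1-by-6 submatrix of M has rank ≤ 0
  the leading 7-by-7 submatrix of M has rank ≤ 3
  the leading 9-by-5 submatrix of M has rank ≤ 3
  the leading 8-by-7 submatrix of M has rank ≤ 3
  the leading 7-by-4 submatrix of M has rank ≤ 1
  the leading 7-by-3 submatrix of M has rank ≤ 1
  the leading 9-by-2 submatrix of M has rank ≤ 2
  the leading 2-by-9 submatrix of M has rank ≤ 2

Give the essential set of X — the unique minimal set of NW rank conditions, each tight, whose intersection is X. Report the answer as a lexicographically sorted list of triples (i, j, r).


Computing R[i][j] = min implied NW-rank bound (n=12, 52 conditions):

  row 1: 0 | 0 | 0 | 0 | 0 | 0 | 0 | 0 | 0 | 0 | 1 | 1
  row 2: 0 | 0 | 0 | 0 | 0 | 1 | 1 | 1 | 1 | 1 | 2 | 2
  row 3: 0 | 0 | 0 | 0 | 0 | 1 | 1 | 2 | 2 | 2 | 3 | 3
  row 4: 0 | 0 | 0 | 0 | 1 | 2 | 2 | 3 | 3 | 3 | 4 | 4
  row 5: 0 | 0 | 0 | 0 | 1 | 2 | 2 | 3 | 3 | 3 | 4 | 5
  row 6: 0 | 1 | 1 | 1 | 2 | 3 | 3 | 4 | 4 | 4 | 5 | 6
  row 7: 0 | 1 | 1 | 1 | 2 | 3 | 3 | 4 | 5 | 5 | 6 | 7
  row 8: 0 | 1 | 1 | 1 | 2 | 3 | 3 | 4 | 5 | 6 | 7 | 8
  row 9: 0 | 1 | 1 | 2 | 3 | 4 | 4 | 5 | 6 | 7 | 8 | 9
  row 10: 0 | 1 | 1 | 2 | 3 | 4 | 5 | 6 | 7 | 8 | 9 | 10
  row 11: 0 | 1 | 2 | 3 | 4 | 5 | 6 | 7 | 8 | 9 | 10 | 11
  row 12: 1 | 2 | 3 | 4 | 5 | 6 | 7 | 8 | 9 | 10 | 11 | 12

the unique w with this rank table is (11, 6, 8, 5, 12, 2, 9, 10, 4, 7, 3, 1).

|D(w)|=46, |Ess(w)|=10:

[(1, 10, 0), (3, 5, 0), (3, 7, 1), (5, 4, 0), (5, 7, 2), (5, 10, 3), (8, 4, 1), (8, 7, 3), (10, 3, 1), (11, 1, 0)]


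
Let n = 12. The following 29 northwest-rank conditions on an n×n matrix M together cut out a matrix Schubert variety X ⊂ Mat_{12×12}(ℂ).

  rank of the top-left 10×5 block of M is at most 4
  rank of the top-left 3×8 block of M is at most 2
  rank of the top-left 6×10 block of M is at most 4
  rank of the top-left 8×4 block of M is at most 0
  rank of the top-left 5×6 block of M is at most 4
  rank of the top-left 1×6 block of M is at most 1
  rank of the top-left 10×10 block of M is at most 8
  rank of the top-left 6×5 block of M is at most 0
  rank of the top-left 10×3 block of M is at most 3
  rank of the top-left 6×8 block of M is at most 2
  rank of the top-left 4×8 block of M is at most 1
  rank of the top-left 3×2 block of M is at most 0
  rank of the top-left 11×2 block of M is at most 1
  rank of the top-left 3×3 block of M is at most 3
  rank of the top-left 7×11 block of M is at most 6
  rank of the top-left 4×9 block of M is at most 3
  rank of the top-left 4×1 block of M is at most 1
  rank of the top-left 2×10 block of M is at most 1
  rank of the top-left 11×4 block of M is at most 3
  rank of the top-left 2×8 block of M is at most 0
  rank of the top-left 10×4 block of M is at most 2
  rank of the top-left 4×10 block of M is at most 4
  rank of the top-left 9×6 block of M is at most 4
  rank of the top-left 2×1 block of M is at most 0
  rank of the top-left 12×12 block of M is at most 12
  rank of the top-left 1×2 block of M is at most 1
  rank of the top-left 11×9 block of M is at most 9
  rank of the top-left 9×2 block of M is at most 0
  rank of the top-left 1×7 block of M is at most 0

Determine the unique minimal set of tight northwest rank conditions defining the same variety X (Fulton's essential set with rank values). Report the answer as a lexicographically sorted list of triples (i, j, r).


The tightest implied rank at each (i,j), from the 29 conditions:

  R[1]: 0 | 0 | 0 | 0 | 0 | 0 | 0 | 0 | 1 | 1 | 1 | 1
  R[2]: 0 | 0 | 0 | 0 | 0 | 0 | 0 | 0 | 1 | 1 | 2 | 2
  R[3]: 0 | 0 | 0 | 0 | 0 | 1 | 1 | 1 | 2 | 2 | 3 | 3
  R[4]: 0 | 0 | 0 | 0 | 0 | 1 | 1 | 1 | 2 | 3 | 4 | 4
  R[5]: 0 | 0 | 0 | 0 | 0 | 1 | 2 | 2 | 3 | 4 | 5 | 5
  R[6]: 0 | 0 | 0 | 0 | 0 | 1 | 2 | 2 | 3 | 4 | 5 | 6
  R[7]: 0 | 0 | 0 | 0 | 1 | 2 | 3 | 3 | 4 | 5 | 6 | 7
  R[8]: 0 | 0 | 0 | 0 | 1 | 2 | 3 | 4 | 5 | 6 | 7 | 8
  R[9]: 0 | 0 | 1 | 1 | 2 | 3 | 4 | 5 | 6 | 7 | 8 | 9
  R[10]: 1 | 1 | 2 | 2 | 3 | 4 | 5 | 6 | 7 | 8 | 9 | 10
  R[11]: 1 | 1 | 2 | 3 | 4 | 5 | 6 | 7 | 8 | 9 | 10 | 11
  R[12]: 1 | 2 | 3 | 4 | 5 | 6 | 7 | 8 | 9 | 10 | 11 | 12

giving w = (9, 11, 6, 10, 7, 12, 5, 8, 3, 1, 4, 2) via Δ²R.

ℓ(w)=51; the 8 essential cells (i,j,r):

[(2, 8, 0), (2, 10, 1), (4, 8, 1), (6, 5, 0), (6, 8, 2), (8, 4, 0), (9, 2, 0), (11, 2, 1)]


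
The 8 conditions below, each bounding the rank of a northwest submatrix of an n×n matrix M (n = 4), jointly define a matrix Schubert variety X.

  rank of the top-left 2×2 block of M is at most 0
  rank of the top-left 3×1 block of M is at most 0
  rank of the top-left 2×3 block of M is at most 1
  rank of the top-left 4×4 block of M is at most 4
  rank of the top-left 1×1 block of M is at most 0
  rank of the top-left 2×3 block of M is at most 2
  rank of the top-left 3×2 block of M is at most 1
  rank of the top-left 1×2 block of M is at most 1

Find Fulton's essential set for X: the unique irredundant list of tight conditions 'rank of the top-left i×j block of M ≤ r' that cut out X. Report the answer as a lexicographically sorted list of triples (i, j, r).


The tightest implied rank at each (i,j), from the 8 conditions:

  i=1: 0 | 0 | 1 | 1
  i=2: 0 | 0 | 1 | 2
  i=3: 0 | 1 | 2 | 3
  i=4: 1 | 2 | 3 | 4

second differences of R give the permutation w = (3, 4, 2, 1).

Rothe diagram D(w) (5 cells), 2 SE-corners (essential conditions):

[(2, 2, 0), (3, 1, 0)]


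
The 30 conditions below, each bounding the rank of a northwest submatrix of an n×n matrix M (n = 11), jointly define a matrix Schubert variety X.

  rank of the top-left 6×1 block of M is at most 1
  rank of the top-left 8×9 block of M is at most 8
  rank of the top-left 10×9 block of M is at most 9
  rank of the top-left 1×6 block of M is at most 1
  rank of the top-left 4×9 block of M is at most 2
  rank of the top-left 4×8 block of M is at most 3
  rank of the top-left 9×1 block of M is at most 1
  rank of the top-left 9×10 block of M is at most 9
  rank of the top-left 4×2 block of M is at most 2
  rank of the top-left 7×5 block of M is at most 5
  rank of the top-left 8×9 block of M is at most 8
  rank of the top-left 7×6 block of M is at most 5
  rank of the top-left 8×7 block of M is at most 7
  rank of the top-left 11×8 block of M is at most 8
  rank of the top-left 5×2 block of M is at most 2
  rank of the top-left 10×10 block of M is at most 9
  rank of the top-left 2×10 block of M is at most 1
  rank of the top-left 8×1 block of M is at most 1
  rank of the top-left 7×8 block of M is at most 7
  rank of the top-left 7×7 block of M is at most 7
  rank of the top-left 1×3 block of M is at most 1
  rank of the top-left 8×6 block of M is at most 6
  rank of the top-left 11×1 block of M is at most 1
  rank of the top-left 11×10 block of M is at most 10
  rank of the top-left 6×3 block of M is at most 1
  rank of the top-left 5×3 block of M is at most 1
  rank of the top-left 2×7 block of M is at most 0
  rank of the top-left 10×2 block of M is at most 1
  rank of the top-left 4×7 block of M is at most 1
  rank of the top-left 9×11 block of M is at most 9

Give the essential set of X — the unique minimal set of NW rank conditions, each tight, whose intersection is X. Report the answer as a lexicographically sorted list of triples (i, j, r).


Recovering R(i,j) via the rank-extension bound from the 30 conditions:

  i=1: 0, 0, 0, 0, 0, 0, 0, 1, 1, 1, 1
  i=2: 0, 0, 0, 0, 0, 0, 0, 1, 1, 1, 2
  i=3: 1, 1, 1, 1, 1, 1, 1, 2, 2, 2, 3
  i=4: 1, 1, 1, 1, 1, 1, 1, 2, 2, 3, 4
  i=5: 1, 1, 1, 2, 2, 2, 2, 3, 3, 4, 5
  i=6: 1, 1, 1, 2, 3, 3, 3, 4, 4, 5, 6
  i=7: 1, 1, 2, 3, 4, 4, 4, 5, 5, 6, 7
  i=8: 1, 1, 2, 3, 4, 5, 5, 6, 6, 7, 8
  i=9: 1, 1, 2, 3, 4, 5, 6, 7, 7, 8, 9
  i=10: 1, 1, 2, 3, 4, 5, 6, 7, 8, 9, 10
  i=11: 1, 2, 3, 4, 5, 6, 7, 8, 9, 10, 11

so w = (8, 11, 1, 10, 4, 5, 3, 6, 7, 9, 2).

D(w) has 31 cells with 6 SE-corners; essential set:

[(2, 7, 0), (2, 10, 1), (4, 7, 1), (4, 9, 2), (6, 3, 1), (10, 2, 1)]


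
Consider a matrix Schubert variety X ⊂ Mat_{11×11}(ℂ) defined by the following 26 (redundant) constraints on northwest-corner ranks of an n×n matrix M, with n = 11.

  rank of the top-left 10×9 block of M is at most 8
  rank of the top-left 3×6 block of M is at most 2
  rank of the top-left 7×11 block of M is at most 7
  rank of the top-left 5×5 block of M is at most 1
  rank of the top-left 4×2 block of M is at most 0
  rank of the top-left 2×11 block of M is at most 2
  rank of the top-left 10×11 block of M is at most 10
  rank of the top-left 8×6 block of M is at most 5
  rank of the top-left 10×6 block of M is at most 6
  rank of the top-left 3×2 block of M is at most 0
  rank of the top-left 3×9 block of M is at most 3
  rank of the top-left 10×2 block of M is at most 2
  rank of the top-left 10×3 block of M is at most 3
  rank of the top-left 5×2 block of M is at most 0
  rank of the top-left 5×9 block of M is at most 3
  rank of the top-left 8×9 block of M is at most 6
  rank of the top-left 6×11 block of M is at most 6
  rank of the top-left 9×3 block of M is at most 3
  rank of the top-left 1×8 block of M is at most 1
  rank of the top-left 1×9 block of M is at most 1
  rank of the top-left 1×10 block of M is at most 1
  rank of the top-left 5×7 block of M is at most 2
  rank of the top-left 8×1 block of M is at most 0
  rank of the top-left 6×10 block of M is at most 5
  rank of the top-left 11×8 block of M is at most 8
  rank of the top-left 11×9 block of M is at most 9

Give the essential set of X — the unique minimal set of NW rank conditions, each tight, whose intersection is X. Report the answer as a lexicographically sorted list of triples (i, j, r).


Propagating the 26 rank bounds to every northwest block:

  R[1]: 0, 0, 1, 1, 1, 1, 1, 1, 1, 1, 1
  R[2]: 0, 0, 1, 1, 1, 2, 2, 2, 2, 2, 2
  R[3]: 0, 0, 1, 1, 1, 2, 2, 3, 3, 3, 3
  R[4]: 0, 0, 1, 1, 1, 2, 2, 3, 3, 4, 4
  R[5]: 0, 0, 1, 1, 1, 2, 2, 3, 3, 4, 5
  R[6]: 0, 1, 2, 2, 2, 3, 3, 4, 4, 5, 6
  R[7]: 0, 1, 2, 3, 3, 4, 4, 5, 5, 6, 7
  R[8]: 0, 1, 2, 3, 4, 5, 5, 6, 6, 7, 8
  R[9]: 1, 2, 3, 4, 5, 6, 6, 7, 7, 8, 9
  R[10]: 1, 2, 3, 4, 5, 6, 7, 8, 8, 9, 10
  R[11]: 1, 2, 3, 4, 5, 6, 7, 8, 9, 10, 11

the unique w with this rank table is (3, 6, 8, 10, 11, 2, 4, 5, 1, 7, 9).

ℓ(w)=26; the 5 essential cells (i,j,r):

[(5, 2, 0), (5, 5, 1), (5, 7, 2), (5, 9, 3), (8, 1, 0)]
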